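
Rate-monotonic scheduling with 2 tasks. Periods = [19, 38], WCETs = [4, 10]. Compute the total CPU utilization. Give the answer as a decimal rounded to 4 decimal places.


Compute individual utilizations (exact fractions):
  Task 1: C/T = 4/19 (approx. 0.2105)
  Task 2: C/T = 10/38 = 5/19 (approx. 0.2632)
Total utilization U = 4/19 + 5/19 = 9/19
Rounded to 4 decimal places: U = 0.4737
RM (Liu & Layland) bound for 2 tasks = 0.828427; compare with U = 9/19 (approx. 0.473684)
U <= bound, so schedulable by RM sufficient condition.

0.4737


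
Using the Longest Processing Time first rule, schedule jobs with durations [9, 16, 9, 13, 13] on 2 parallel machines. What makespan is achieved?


Sort jobs in decreasing order (LPT): [16, 13, 13, 9, 9]
Assign each job to the least loaded machine:
  Machine 1: jobs [16, 9, 9], load = 34
  Machine 2: jobs [13, 13], load = 26
Makespan = max load = 34

34


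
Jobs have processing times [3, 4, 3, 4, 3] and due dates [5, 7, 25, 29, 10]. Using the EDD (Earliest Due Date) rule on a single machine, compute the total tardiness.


Sort by due date (EDD order): [(3, 5), (4, 7), (3, 10), (3, 25), (4, 29)]
Compute completion times and tardiness:
  Job 1: p=3, d=5, C=3, tardiness=max(0,3-5)=0
  Job 2: p=4, d=7, C=7, tardiness=max(0,7-7)=0
  Job 3: p=3, d=10, C=10, tardiness=max(0,10-10)=0
  Job 4: p=3, d=25, C=13, tardiness=max(0,13-25)=0
  Job 5: p=4, d=29, C=17, tardiness=max(0,17-29)=0
Total tardiness = 0

0


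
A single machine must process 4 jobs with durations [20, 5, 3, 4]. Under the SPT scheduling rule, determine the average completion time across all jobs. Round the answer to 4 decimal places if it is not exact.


Sort jobs by processing time (SPT order): [3, 4, 5, 20]
Compute completion times sequentially:
  Job 1: processing = 3, completes at 3
  Job 2: processing = 4, completes at 7
  Job 3: processing = 5, completes at 12
  Job 4: processing = 20, completes at 32
Sum of completion times = 54
Average completion time = 54/4 = 13.5

13.5


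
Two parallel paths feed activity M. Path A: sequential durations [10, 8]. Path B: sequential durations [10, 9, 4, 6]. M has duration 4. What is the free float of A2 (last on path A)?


ES(A2) = sum of predecessors on chain A = 10
EF(A2) = ES + duration = 10 + 8 = 18
Successor of A2 is M. ES(M) = max(sum(A), sum(B)) = max(18, 29) = 29
Free float = ES(successor) - EF(current) = 29 - 18 = 11

11


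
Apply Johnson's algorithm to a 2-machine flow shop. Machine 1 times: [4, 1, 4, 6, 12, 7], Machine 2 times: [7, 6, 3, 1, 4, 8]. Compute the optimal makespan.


Apply Johnson's rule:
  Group 1 (a <= b): [(2, 1, 6), (1, 4, 7), (6, 7, 8)]
  Group 2 (a > b): [(5, 12, 4), (3, 4, 3), (4, 6, 1)]
Optimal job order: [2, 1, 6, 5, 3, 4]
Schedule:
  Job 2: M1 done at 1, M2 done at 7
  Job 1: M1 done at 5, M2 done at 14
  Job 6: M1 done at 12, M2 done at 22
  Job 5: M1 done at 24, M2 done at 28
  Job 3: M1 done at 28, M2 done at 31
  Job 4: M1 done at 34, M2 done at 35
Makespan = 35

35


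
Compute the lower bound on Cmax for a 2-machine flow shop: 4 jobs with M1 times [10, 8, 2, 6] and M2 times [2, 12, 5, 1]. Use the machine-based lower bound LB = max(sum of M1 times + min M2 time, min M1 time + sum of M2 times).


LB1 = sum(M1 times) + min(M2 times) = 26 + 1 = 27
LB2 = min(M1 times) + sum(M2 times) = 2 + 20 = 22
Lower bound = max(LB1, LB2) = max(27, 22) = 27

27


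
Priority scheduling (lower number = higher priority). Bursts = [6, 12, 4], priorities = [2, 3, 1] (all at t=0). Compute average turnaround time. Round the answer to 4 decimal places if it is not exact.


Sort by priority (ascending = highest first):
Order: [(1, 4), (2, 6), (3, 12)]
Completion times:
  Priority 1, burst=4, C=4
  Priority 2, burst=6, C=10
  Priority 3, burst=12, C=22
Average turnaround = 36/3 = 12.0

12.0


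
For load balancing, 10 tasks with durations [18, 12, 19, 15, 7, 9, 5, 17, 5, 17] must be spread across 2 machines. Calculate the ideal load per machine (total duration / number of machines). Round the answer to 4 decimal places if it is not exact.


Total processing time = 18 + 12 + 19 + 15 + 7 + 9 + 5 + 17 + 5 + 17 = 124
Number of machines = 2
Ideal balanced load = 124 / 2 = 62.0

62.0


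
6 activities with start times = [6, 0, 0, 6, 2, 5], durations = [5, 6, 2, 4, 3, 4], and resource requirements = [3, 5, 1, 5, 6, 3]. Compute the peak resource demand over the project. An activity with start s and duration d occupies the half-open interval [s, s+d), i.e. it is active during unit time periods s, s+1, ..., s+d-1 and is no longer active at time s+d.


Each activity i is active on [start_i, start_i + duration_i).
Compute total resource usage per time slot:
  t=0: active resources = [5, 1], total = 6
  t=1: active resources = [5, 1], total = 6
  t=2: active resources = [5, 6], total = 11
  t=3: active resources = [5, 6], total = 11
  t=4: active resources = [5, 6], total = 11
  t=5: active resources = [5, 3], total = 8
  t=6: active resources = [3, 5, 3], total = 11
  t=7: active resources = [3, 5, 3], total = 11
  t=8: active resources = [3, 5, 3], total = 11
  t=9: active resources = [3, 5], total = 8
  t=10: active resources = [3], total = 3
Peak resource demand = 11

11


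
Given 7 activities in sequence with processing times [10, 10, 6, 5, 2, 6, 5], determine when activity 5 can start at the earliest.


Activity 5 starts after activities 1 through 4 complete.
Predecessor durations: [10, 10, 6, 5]
ES = 10 + 10 + 6 + 5 = 31

31


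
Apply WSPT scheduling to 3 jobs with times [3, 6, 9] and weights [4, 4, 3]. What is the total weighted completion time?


Compute p/w ratios and sort ascending (WSPT): [(3, 4), (6, 4), (9, 3)]
Compute weighted completion times:
  Job (p=3,w=4): C=3, w*C=4*3=12
  Job (p=6,w=4): C=9, w*C=4*9=36
  Job (p=9,w=3): C=18, w*C=3*18=54
Total weighted completion time = 102

102


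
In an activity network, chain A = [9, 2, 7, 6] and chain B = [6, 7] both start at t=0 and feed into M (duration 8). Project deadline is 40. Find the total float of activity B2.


Forward pass: ES(B2) = sum of predecessors on chain B = 6
EF = ES + duration = 6 + 7 = 13
Backward pass: LF(M) = deadline = 40; LS(M) = 40 - 8 = 32
LF(B2) = LS(M) - sum(successors on chain B) = 32 - 0 = 32
LS = LF - duration = 32 - 7 = 25
Total float = LS - ES = 25 - 6 = 19

19


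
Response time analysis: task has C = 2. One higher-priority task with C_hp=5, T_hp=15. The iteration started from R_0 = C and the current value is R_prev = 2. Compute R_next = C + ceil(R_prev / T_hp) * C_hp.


R_next = C + ceil(R_prev / T_hp) * C_hp
ceil(2 / 15) = ceil(0.1333) = 1
Interference = 1 * 5 = 5
R_next = 2 + 5 = 7

7


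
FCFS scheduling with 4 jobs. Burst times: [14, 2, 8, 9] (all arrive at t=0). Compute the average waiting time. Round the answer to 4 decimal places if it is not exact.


FCFS order (as given): [14, 2, 8, 9]
Waiting times:
  Job 1: wait = 0
  Job 2: wait = 14
  Job 3: wait = 16
  Job 4: wait = 24
Sum of waiting times = 54
Average waiting time = 54/4 = 13.5

13.5


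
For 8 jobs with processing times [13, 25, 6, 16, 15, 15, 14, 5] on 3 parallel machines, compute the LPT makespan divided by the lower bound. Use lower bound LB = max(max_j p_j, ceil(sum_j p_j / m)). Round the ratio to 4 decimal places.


LPT order: [25, 16, 15, 15, 14, 13, 6, 5]
Machine loads after assignment: [38, 36, 35]
LPT makespan = 38
Lower bound = max(max_job, ceil(total/3)) = max(25, 37) = 37
Ratio = 38 / 37 = 1.027

1.027


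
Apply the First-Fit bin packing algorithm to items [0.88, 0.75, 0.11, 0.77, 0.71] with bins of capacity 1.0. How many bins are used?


Place items sequentially using First-Fit:
  Item 0.88 -> new Bin 1
  Item 0.75 -> new Bin 2
  Item 0.11 -> Bin 1 (now 0.99)
  Item 0.77 -> new Bin 3
  Item 0.71 -> new Bin 4
Total bins used = 4

4


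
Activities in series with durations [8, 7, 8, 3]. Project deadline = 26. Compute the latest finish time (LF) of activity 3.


LF(activity 3) = deadline - sum of successor durations
Successors: activities 4 through 4 with durations [3]
Sum of successor durations = 3
LF = 26 - 3 = 23

23


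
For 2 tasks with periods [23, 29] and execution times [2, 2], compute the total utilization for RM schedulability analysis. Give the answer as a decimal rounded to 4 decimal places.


Compute individual utilizations (exact fractions):
  Task 1: C/T = 2/23 (approx. 0.087)
  Task 2: C/T = 2/29 (approx. 0.069)
Total utilization U = 2/23 + 2/29 = 104/667
Rounded to 4 decimal places: U = 0.1559
RM (Liu & Layland) bound for 2 tasks = 0.828427; compare with U = 104/667 (approx. 0.155922)
U <= bound, so schedulable by RM sufficient condition.

0.1559


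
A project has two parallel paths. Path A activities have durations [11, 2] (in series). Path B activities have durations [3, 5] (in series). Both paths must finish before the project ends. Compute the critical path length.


Path A total = 11 + 2 = 13
Path B total = 3 + 5 = 8
Critical path = longest path = max(13, 8) = 13

13


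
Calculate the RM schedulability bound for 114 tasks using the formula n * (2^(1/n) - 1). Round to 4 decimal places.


Compute 2^(1/114) = 1.0060987606
Subtract 1: 1.0060987606 - 1 = 0.0060987606
Multiply by n: 114 * 0.0060987606 = 0.6952587084
Round to 4 dp: 0.6953

0.6953


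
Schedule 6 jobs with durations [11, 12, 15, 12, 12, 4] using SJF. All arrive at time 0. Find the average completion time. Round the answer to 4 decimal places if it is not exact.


SJF order (ascending): [4, 11, 12, 12, 12, 15]
Completion times:
  Job 1: burst=4, C=4
  Job 2: burst=11, C=15
  Job 3: burst=12, C=27
  Job 4: burst=12, C=39
  Job 5: burst=12, C=51
  Job 6: burst=15, C=66
Average completion = 202/6 = 33.6667

33.6667


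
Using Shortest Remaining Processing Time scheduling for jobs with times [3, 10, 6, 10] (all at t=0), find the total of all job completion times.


Since all jobs arrive at t=0, SRPT equals SPT ordering.
SPT order: [3, 6, 10, 10]
Completion times:
  Job 1: p=3, C=3
  Job 2: p=6, C=9
  Job 3: p=10, C=19
  Job 4: p=10, C=29
Total completion time = 3 + 9 + 19 + 29 = 60

60


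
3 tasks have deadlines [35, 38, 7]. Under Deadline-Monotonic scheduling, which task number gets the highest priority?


Sort tasks by relative deadline (ascending):
  Task 3: deadline = 7
  Task 1: deadline = 35
  Task 2: deadline = 38
Priority order (highest first): [3, 1, 2]
Highest priority task = 3

3


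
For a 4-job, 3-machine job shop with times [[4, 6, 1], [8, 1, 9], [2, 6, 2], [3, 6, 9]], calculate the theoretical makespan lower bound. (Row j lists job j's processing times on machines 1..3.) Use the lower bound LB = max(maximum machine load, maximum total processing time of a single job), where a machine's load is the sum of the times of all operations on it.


Machine loads:
  Machine 1: 4 + 8 + 2 + 3 = 17
  Machine 2: 6 + 1 + 6 + 6 = 19
  Machine 3: 1 + 9 + 2 + 9 = 21
Max machine load = 21
Job totals:
  Job 1: 11
  Job 2: 18
  Job 3: 10
  Job 4: 18
Max job total = 18
Lower bound = max(21, 18) = 21

21


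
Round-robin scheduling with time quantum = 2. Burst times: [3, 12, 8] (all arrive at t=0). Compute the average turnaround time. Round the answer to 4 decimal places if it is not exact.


Time quantum = 2
Execution trace:
  J1 runs 2 units, time = 2
  J2 runs 2 units, time = 4
  J3 runs 2 units, time = 6
  J1 runs 1 units, time = 7
  J2 runs 2 units, time = 9
  J3 runs 2 units, time = 11
  J2 runs 2 units, time = 13
  J3 runs 2 units, time = 15
  J2 runs 2 units, time = 17
  J3 runs 2 units, time = 19
  J2 runs 2 units, time = 21
  J2 runs 2 units, time = 23
Finish times: [7, 23, 19]
Average turnaround = 49/3 = 16.3333

16.3333


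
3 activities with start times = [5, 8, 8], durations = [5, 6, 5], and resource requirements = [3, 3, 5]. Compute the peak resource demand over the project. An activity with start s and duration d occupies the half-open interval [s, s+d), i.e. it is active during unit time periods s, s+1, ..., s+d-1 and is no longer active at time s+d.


Each activity i is active on [start_i, start_i + duration_i).
Compute total resource usage per time slot:
  t=0: active resources = [], total = 0
  t=1: active resources = [], total = 0
  t=2: active resources = [], total = 0
  t=3: active resources = [], total = 0
  t=4: active resources = [], total = 0
  t=5: active resources = [3], total = 3
  t=6: active resources = [3], total = 3
  t=7: active resources = [3], total = 3
  t=8: active resources = [3, 3, 5], total = 11
  t=9: active resources = [3, 3, 5], total = 11
  t=10: active resources = [3, 5], total = 8
  t=11: active resources = [3, 5], total = 8
  t=12: active resources = [3, 5], total = 8
  t=13: active resources = [3], total = 3
Peak resource demand = 11

11


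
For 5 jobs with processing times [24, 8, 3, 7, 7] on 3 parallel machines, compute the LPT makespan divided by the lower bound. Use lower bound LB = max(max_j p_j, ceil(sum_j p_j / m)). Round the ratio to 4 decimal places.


LPT order: [24, 8, 7, 7, 3]
Machine loads after assignment: [24, 11, 14]
LPT makespan = 24
Lower bound = max(max_job, ceil(total/3)) = max(24, 17) = 24
Ratio = 24 / 24 = 1.0

1.0


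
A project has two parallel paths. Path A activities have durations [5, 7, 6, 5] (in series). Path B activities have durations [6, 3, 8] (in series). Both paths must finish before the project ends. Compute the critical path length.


Path A total = 5 + 7 + 6 + 5 = 23
Path B total = 6 + 3 + 8 = 17
Critical path = longest path = max(23, 17) = 23

23


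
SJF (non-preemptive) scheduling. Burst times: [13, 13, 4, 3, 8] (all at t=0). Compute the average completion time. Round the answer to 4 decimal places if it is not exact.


SJF order (ascending): [3, 4, 8, 13, 13]
Completion times:
  Job 1: burst=3, C=3
  Job 2: burst=4, C=7
  Job 3: burst=8, C=15
  Job 4: burst=13, C=28
  Job 5: burst=13, C=41
Average completion = 94/5 = 18.8

18.8


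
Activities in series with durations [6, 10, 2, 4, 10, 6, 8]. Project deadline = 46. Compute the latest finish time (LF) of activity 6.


LF(activity 6) = deadline - sum of successor durations
Successors: activities 7 through 7 with durations [8]
Sum of successor durations = 8
LF = 46 - 8 = 38

38


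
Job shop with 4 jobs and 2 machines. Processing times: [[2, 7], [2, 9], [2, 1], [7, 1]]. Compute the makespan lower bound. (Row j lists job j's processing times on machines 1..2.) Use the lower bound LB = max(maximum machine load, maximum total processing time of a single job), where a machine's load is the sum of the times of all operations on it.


Machine loads:
  Machine 1: 2 + 2 + 2 + 7 = 13
  Machine 2: 7 + 9 + 1 + 1 = 18
Max machine load = 18
Job totals:
  Job 1: 9
  Job 2: 11
  Job 3: 3
  Job 4: 8
Max job total = 11
Lower bound = max(18, 11) = 18

18


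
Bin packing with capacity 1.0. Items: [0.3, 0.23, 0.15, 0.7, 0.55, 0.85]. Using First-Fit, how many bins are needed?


Place items sequentially using First-Fit:
  Item 0.3 -> new Bin 1
  Item 0.23 -> Bin 1 (now 0.53)
  Item 0.15 -> Bin 1 (now 0.68)
  Item 0.7 -> new Bin 2
  Item 0.55 -> new Bin 3
  Item 0.85 -> new Bin 4
Total bins used = 4

4


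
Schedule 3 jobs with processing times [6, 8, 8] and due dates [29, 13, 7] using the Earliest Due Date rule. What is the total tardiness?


Sort by due date (EDD order): [(8, 7), (8, 13), (6, 29)]
Compute completion times and tardiness:
  Job 1: p=8, d=7, C=8, tardiness=max(0,8-7)=1
  Job 2: p=8, d=13, C=16, tardiness=max(0,16-13)=3
  Job 3: p=6, d=29, C=22, tardiness=max(0,22-29)=0
Total tardiness = 4

4


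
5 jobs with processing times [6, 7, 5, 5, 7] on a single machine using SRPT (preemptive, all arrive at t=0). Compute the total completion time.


Since all jobs arrive at t=0, SRPT equals SPT ordering.
SPT order: [5, 5, 6, 7, 7]
Completion times:
  Job 1: p=5, C=5
  Job 2: p=5, C=10
  Job 3: p=6, C=16
  Job 4: p=7, C=23
  Job 5: p=7, C=30
Total completion time = 5 + 10 + 16 + 23 + 30 = 84

84


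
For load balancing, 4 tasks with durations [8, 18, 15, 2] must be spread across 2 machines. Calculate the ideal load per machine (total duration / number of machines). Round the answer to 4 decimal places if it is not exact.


Total processing time = 8 + 18 + 15 + 2 = 43
Number of machines = 2
Ideal balanced load = 43 / 2 = 21.5

21.5


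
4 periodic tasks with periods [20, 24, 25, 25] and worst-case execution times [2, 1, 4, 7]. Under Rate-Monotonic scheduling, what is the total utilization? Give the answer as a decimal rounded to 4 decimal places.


Compute individual utilizations (exact fractions):
  Task 1: C/T = 2/20 = 1/10 (approx. 0.1)
  Task 2: C/T = 1/24 (approx. 0.0417)
  Task 3: C/T = 4/25 (approx. 0.16)
  Task 4: C/T = 7/25 (approx. 0.28)
Total utilization U = 1/10 + 1/24 + 4/25 + 7/25 = 349/600
Rounded to 4 decimal places: U = 0.5817
RM (Liu & Layland) bound for 4 tasks = 0.756828; compare with U = 349/600 (approx. 0.581667)
U <= bound, so schedulable by RM sufficient condition.

0.5817


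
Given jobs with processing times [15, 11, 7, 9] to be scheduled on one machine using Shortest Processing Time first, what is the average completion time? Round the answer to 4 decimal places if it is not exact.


Sort jobs by processing time (SPT order): [7, 9, 11, 15]
Compute completion times sequentially:
  Job 1: processing = 7, completes at 7
  Job 2: processing = 9, completes at 16
  Job 3: processing = 11, completes at 27
  Job 4: processing = 15, completes at 42
Sum of completion times = 92
Average completion time = 92/4 = 23.0

23.0


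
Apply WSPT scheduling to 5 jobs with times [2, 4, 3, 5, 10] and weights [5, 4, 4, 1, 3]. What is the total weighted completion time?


Compute p/w ratios and sort ascending (WSPT): [(2, 5), (3, 4), (4, 4), (10, 3), (5, 1)]
Compute weighted completion times:
  Job (p=2,w=5): C=2, w*C=5*2=10
  Job (p=3,w=4): C=5, w*C=4*5=20
  Job (p=4,w=4): C=9, w*C=4*9=36
  Job (p=10,w=3): C=19, w*C=3*19=57
  Job (p=5,w=1): C=24, w*C=1*24=24
Total weighted completion time = 147

147


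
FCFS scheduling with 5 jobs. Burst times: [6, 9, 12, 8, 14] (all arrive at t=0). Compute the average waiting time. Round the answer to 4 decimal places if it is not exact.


FCFS order (as given): [6, 9, 12, 8, 14]
Waiting times:
  Job 1: wait = 0
  Job 2: wait = 6
  Job 3: wait = 15
  Job 4: wait = 27
  Job 5: wait = 35
Sum of waiting times = 83
Average waiting time = 83/5 = 16.6

16.6


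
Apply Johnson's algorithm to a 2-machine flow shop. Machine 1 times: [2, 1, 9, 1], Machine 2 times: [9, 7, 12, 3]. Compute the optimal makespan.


Apply Johnson's rule:
  Group 1 (a <= b): [(2, 1, 7), (4, 1, 3), (1, 2, 9), (3, 9, 12)]
  Group 2 (a > b): []
Optimal job order: [2, 4, 1, 3]
Schedule:
  Job 2: M1 done at 1, M2 done at 8
  Job 4: M1 done at 2, M2 done at 11
  Job 1: M1 done at 4, M2 done at 20
  Job 3: M1 done at 13, M2 done at 32
Makespan = 32

32


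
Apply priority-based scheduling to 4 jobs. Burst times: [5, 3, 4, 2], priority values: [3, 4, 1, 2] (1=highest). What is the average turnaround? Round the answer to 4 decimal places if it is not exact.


Sort by priority (ascending = highest first):
Order: [(1, 4), (2, 2), (3, 5), (4, 3)]
Completion times:
  Priority 1, burst=4, C=4
  Priority 2, burst=2, C=6
  Priority 3, burst=5, C=11
  Priority 4, burst=3, C=14
Average turnaround = 35/4 = 8.75

8.75


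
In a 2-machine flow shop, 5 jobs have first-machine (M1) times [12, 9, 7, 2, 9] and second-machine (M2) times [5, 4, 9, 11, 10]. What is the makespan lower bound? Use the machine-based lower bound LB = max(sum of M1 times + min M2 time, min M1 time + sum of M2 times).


LB1 = sum(M1 times) + min(M2 times) = 39 + 4 = 43
LB2 = min(M1 times) + sum(M2 times) = 2 + 39 = 41
Lower bound = max(LB1, LB2) = max(43, 41) = 43

43


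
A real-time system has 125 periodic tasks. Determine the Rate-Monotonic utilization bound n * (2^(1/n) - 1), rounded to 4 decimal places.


Compute 2^(1/125) = 1.0055605804
Subtract 1: 1.0055605804 - 1 = 0.0055605804
Multiply by n: 125 * 0.0055605804 = 0.6950725500
Round to 4 dp: 0.6951

0.6951


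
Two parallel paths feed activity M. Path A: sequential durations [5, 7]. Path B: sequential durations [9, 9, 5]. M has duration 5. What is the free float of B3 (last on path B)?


ES(B3) = sum of predecessors on chain B = 18
EF(B3) = ES + duration = 18 + 5 = 23
Successor of B3 is M. ES(M) = max(sum(A), sum(B)) = max(12, 23) = 23
Free float = ES(successor) - EF(current) = 23 - 23 = 0

0


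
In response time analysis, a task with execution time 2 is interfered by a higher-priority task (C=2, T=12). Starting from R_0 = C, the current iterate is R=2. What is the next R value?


R_next = C + ceil(R_prev / T_hp) * C_hp
ceil(2 / 12) = ceil(0.1667) = 1
Interference = 1 * 2 = 2
R_next = 2 + 2 = 4

4


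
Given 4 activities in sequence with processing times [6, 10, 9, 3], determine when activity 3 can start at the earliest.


Activity 3 starts after activities 1 through 2 complete.
Predecessor durations: [6, 10]
ES = 6 + 10 = 16

16


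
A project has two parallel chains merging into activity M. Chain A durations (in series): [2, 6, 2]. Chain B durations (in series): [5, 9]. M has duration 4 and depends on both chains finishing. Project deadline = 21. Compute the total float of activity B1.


Forward pass: ES(B1) = sum of predecessors on chain B = 0
EF = ES + duration = 0 + 5 = 5
Backward pass: LF(M) = deadline = 21; LS(M) = 21 - 4 = 17
LF(B1) = LS(M) - sum(successors on chain B) = 17 - 9 = 8
LS = LF - duration = 8 - 5 = 3
Total float = LS - ES = 3 - 0 = 3

3


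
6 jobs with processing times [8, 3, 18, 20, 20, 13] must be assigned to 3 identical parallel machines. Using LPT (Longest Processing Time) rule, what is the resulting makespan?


Sort jobs in decreasing order (LPT): [20, 20, 18, 13, 8, 3]
Assign each job to the least loaded machine:
  Machine 1: jobs [20, 8], load = 28
  Machine 2: jobs [20, 3], load = 23
  Machine 3: jobs [18, 13], load = 31
Makespan = max load = 31

31


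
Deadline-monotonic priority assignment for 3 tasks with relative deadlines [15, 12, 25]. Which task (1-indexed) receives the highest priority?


Sort tasks by relative deadline (ascending):
  Task 2: deadline = 12
  Task 1: deadline = 15
  Task 3: deadline = 25
Priority order (highest first): [2, 1, 3]
Highest priority task = 2

2


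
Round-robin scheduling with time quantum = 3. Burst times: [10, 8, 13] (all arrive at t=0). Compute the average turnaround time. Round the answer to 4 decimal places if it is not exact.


Time quantum = 3
Execution trace:
  J1 runs 3 units, time = 3
  J2 runs 3 units, time = 6
  J3 runs 3 units, time = 9
  J1 runs 3 units, time = 12
  J2 runs 3 units, time = 15
  J3 runs 3 units, time = 18
  J1 runs 3 units, time = 21
  J2 runs 2 units, time = 23
  J3 runs 3 units, time = 26
  J1 runs 1 units, time = 27
  J3 runs 3 units, time = 30
  J3 runs 1 units, time = 31
Finish times: [27, 23, 31]
Average turnaround = 81/3 = 27.0

27.0


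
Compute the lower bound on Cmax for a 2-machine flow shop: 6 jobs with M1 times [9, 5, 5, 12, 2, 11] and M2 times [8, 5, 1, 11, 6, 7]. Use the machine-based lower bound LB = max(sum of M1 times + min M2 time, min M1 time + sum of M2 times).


LB1 = sum(M1 times) + min(M2 times) = 44 + 1 = 45
LB2 = min(M1 times) + sum(M2 times) = 2 + 38 = 40
Lower bound = max(LB1, LB2) = max(45, 40) = 45

45


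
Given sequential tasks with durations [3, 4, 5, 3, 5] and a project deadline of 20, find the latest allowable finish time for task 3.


LF(activity 3) = deadline - sum of successor durations
Successors: activities 4 through 5 with durations [3, 5]
Sum of successor durations = 8
LF = 20 - 8 = 12

12


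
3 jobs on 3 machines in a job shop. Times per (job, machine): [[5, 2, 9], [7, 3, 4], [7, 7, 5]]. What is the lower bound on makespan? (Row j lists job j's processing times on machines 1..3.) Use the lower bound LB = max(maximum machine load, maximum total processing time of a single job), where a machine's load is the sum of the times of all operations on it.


Machine loads:
  Machine 1: 5 + 7 + 7 = 19
  Machine 2: 2 + 3 + 7 = 12
  Machine 3: 9 + 4 + 5 = 18
Max machine load = 19
Job totals:
  Job 1: 16
  Job 2: 14
  Job 3: 19
Max job total = 19
Lower bound = max(19, 19) = 19

19


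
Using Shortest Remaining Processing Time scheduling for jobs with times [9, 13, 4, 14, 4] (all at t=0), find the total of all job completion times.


Since all jobs arrive at t=0, SRPT equals SPT ordering.
SPT order: [4, 4, 9, 13, 14]
Completion times:
  Job 1: p=4, C=4
  Job 2: p=4, C=8
  Job 3: p=9, C=17
  Job 4: p=13, C=30
  Job 5: p=14, C=44
Total completion time = 4 + 8 + 17 + 30 + 44 = 103

103


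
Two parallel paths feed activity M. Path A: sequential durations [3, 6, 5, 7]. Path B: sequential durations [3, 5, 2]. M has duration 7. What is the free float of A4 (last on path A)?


ES(A4) = sum of predecessors on chain A = 14
EF(A4) = ES + duration = 14 + 7 = 21
Successor of A4 is M. ES(M) = max(sum(A), sum(B)) = max(21, 10) = 21
Free float = ES(successor) - EF(current) = 21 - 21 = 0

0


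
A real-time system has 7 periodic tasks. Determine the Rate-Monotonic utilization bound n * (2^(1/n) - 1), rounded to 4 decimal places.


Compute 2^(1/7) = 1.1040895137
Subtract 1: 1.1040895137 - 1 = 0.1040895137
Multiply by n: 7 * 0.1040895137 = 0.7286265959
Round to 4 dp: 0.7286

0.7286


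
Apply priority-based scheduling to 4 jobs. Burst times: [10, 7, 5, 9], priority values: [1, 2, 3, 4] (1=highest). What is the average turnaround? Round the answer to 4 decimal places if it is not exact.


Sort by priority (ascending = highest first):
Order: [(1, 10), (2, 7), (3, 5), (4, 9)]
Completion times:
  Priority 1, burst=10, C=10
  Priority 2, burst=7, C=17
  Priority 3, burst=5, C=22
  Priority 4, burst=9, C=31
Average turnaround = 80/4 = 20.0

20.0


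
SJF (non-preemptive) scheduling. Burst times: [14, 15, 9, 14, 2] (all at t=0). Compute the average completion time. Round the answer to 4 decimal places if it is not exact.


SJF order (ascending): [2, 9, 14, 14, 15]
Completion times:
  Job 1: burst=2, C=2
  Job 2: burst=9, C=11
  Job 3: burst=14, C=25
  Job 4: burst=14, C=39
  Job 5: burst=15, C=54
Average completion = 131/5 = 26.2

26.2


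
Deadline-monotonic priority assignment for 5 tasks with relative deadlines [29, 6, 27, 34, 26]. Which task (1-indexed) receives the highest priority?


Sort tasks by relative deadline (ascending):
  Task 2: deadline = 6
  Task 5: deadline = 26
  Task 3: deadline = 27
  Task 1: deadline = 29
  Task 4: deadline = 34
Priority order (highest first): [2, 5, 3, 1, 4]
Highest priority task = 2

2


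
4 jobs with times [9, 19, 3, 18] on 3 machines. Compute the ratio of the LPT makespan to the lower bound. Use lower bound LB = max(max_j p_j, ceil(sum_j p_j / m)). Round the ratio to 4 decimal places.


LPT order: [19, 18, 9, 3]
Machine loads after assignment: [19, 18, 12]
LPT makespan = 19
Lower bound = max(max_job, ceil(total/3)) = max(19, 17) = 19
Ratio = 19 / 19 = 1.0

1.0


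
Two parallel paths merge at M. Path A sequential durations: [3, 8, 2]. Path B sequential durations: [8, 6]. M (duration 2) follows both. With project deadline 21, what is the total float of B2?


Forward pass: ES(B2) = sum of predecessors on chain B = 8
EF = ES + duration = 8 + 6 = 14
Backward pass: LF(M) = deadline = 21; LS(M) = 21 - 2 = 19
LF(B2) = LS(M) - sum(successors on chain B) = 19 - 0 = 19
LS = LF - duration = 19 - 6 = 13
Total float = LS - ES = 13 - 8 = 5

5


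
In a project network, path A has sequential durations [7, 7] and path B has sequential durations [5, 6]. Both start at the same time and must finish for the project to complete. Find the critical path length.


Path A total = 7 + 7 = 14
Path B total = 5 + 6 = 11
Critical path = longest path = max(14, 11) = 14

14


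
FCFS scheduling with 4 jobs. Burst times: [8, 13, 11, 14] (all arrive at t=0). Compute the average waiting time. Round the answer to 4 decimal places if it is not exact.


FCFS order (as given): [8, 13, 11, 14]
Waiting times:
  Job 1: wait = 0
  Job 2: wait = 8
  Job 3: wait = 21
  Job 4: wait = 32
Sum of waiting times = 61
Average waiting time = 61/4 = 15.25

15.25


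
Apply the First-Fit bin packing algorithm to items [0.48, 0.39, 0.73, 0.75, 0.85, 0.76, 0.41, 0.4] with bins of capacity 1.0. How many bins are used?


Place items sequentially using First-Fit:
  Item 0.48 -> new Bin 1
  Item 0.39 -> Bin 1 (now 0.87)
  Item 0.73 -> new Bin 2
  Item 0.75 -> new Bin 3
  Item 0.85 -> new Bin 4
  Item 0.76 -> new Bin 5
  Item 0.41 -> new Bin 6
  Item 0.4 -> Bin 6 (now 0.81)
Total bins used = 6

6


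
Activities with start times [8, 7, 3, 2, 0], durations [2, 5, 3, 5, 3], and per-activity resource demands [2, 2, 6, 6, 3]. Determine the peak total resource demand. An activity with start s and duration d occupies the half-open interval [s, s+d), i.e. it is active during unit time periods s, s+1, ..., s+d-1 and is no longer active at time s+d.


Each activity i is active on [start_i, start_i + duration_i).
Compute total resource usage per time slot:
  t=0: active resources = [3], total = 3
  t=1: active resources = [3], total = 3
  t=2: active resources = [6, 3], total = 9
  t=3: active resources = [6, 6], total = 12
  t=4: active resources = [6, 6], total = 12
  t=5: active resources = [6, 6], total = 12
  t=6: active resources = [6], total = 6
  t=7: active resources = [2], total = 2
  t=8: active resources = [2, 2], total = 4
  t=9: active resources = [2, 2], total = 4
  t=10: active resources = [2], total = 2
  t=11: active resources = [2], total = 2
Peak resource demand = 12

12


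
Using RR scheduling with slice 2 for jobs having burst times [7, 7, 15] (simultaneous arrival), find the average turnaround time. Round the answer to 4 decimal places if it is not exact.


Time quantum = 2
Execution trace:
  J1 runs 2 units, time = 2
  J2 runs 2 units, time = 4
  J3 runs 2 units, time = 6
  J1 runs 2 units, time = 8
  J2 runs 2 units, time = 10
  J3 runs 2 units, time = 12
  J1 runs 2 units, time = 14
  J2 runs 2 units, time = 16
  J3 runs 2 units, time = 18
  J1 runs 1 units, time = 19
  J2 runs 1 units, time = 20
  J3 runs 2 units, time = 22
  J3 runs 2 units, time = 24
  J3 runs 2 units, time = 26
  J3 runs 2 units, time = 28
  J3 runs 1 units, time = 29
Finish times: [19, 20, 29]
Average turnaround = 68/3 = 22.6667

22.6667


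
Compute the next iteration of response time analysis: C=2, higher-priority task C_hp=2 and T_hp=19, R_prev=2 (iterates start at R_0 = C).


R_next = C + ceil(R_prev / T_hp) * C_hp
ceil(2 / 19) = ceil(0.1053) = 1
Interference = 1 * 2 = 2
R_next = 2 + 2 = 4

4


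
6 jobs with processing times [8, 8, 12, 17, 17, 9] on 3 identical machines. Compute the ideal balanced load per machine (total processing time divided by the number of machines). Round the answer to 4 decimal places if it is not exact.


Total processing time = 8 + 8 + 12 + 17 + 17 + 9 = 71
Number of machines = 3
Ideal balanced load = 71 / 3 = 23.6667

23.6667


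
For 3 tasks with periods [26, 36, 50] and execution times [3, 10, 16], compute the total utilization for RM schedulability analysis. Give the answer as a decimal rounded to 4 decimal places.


Compute individual utilizations (exact fractions):
  Task 1: C/T = 3/26 (approx. 0.1154)
  Task 2: C/T = 10/36 = 5/18 (approx. 0.2778)
  Task 3: C/T = 16/50 = 8/25 (approx. 0.32)
Total utilization U = 3/26 + 5/18 + 8/25 = 2086/2925
Rounded to 4 decimal places: U = 0.7132
RM (Liu & Layland) bound for 3 tasks = 0.779763; compare with U = 2086/2925 (approx. 0.713162)
U <= bound, so schedulable by RM sufficient condition.

0.7132


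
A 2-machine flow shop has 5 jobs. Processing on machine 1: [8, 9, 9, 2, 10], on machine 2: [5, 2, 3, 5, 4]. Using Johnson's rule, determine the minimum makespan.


Apply Johnson's rule:
  Group 1 (a <= b): [(4, 2, 5)]
  Group 2 (a > b): [(1, 8, 5), (5, 10, 4), (3, 9, 3), (2, 9, 2)]
Optimal job order: [4, 1, 5, 3, 2]
Schedule:
  Job 4: M1 done at 2, M2 done at 7
  Job 1: M1 done at 10, M2 done at 15
  Job 5: M1 done at 20, M2 done at 24
  Job 3: M1 done at 29, M2 done at 32
  Job 2: M1 done at 38, M2 done at 40
Makespan = 40

40


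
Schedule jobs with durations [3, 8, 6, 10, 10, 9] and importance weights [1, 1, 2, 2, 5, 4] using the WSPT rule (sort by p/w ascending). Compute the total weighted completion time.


Compute p/w ratios and sort ascending (WSPT): [(10, 5), (9, 4), (3, 1), (6, 2), (10, 2), (8, 1)]
Compute weighted completion times:
  Job (p=10,w=5): C=10, w*C=5*10=50
  Job (p=9,w=4): C=19, w*C=4*19=76
  Job (p=3,w=1): C=22, w*C=1*22=22
  Job (p=6,w=2): C=28, w*C=2*28=56
  Job (p=10,w=2): C=38, w*C=2*38=76
  Job (p=8,w=1): C=46, w*C=1*46=46
Total weighted completion time = 326

326


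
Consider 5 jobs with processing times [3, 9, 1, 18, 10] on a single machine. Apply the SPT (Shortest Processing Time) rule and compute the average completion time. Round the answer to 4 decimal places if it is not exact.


Sort jobs by processing time (SPT order): [1, 3, 9, 10, 18]
Compute completion times sequentially:
  Job 1: processing = 1, completes at 1
  Job 2: processing = 3, completes at 4
  Job 3: processing = 9, completes at 13
  Job 4: processing = 10, completes at 23
  Job 5: processing = 18, completes at 41
Sum of completion times = 82
Average completion time = 82/5 = 16.4

16.4


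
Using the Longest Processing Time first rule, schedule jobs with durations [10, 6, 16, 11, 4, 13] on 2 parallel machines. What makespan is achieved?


Sort jobs in decreasing order (LPT): [16, 13, 11, 10, 6, 4]
Assign each job to the least loaded machine:
  Machine 1: jobs [16, 10, 4], load = 30
  Machine 2: jobs [13, 11, 6], load = 30
Makespan = max load = 30

30


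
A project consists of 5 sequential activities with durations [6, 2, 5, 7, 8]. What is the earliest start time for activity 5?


Activity 5 starts after activities 1 through 4 complete.
Predecessor durations: [6, 2, 5, 7]
ES = 6 + 2 + 5 + 7 = 20

20


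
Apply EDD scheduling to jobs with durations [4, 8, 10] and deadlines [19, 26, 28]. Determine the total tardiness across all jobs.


Sort by due date (EDD order): [(4, 19), (8, 26), (10, 28)]
Compute completion times and tardiness:
  Job 1: p=4, d=19, C=4, tardiness=max(0,4-19)=0
  Job 2: p=8, d=26, C=12, tardiness=max(0,12-26)=0
  Job 3: p=10, d=28, C=22, tardiness=max(0,22-28)=0
Total tardiness = 0

0


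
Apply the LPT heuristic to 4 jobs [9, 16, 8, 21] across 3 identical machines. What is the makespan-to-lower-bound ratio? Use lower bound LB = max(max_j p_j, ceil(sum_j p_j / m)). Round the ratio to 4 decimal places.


LPT order: [21, 16, 9, 8]
Machine loads after assignment: [21, 16, 17]
LPT makespan = 21
Lower bound = max(max_job, ceil(total/3)) = max(21, 18) = 21
Ratio = 21 / 21 = 1.0

1.0


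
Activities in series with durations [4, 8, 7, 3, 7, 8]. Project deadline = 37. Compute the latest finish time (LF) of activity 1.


LF(activity 1) = deadline - sum of successor durations
Successors: activities 2 through 6 with durations [8, 7, 3, 7, 8]
Sum of successor durations = 33
LF = 37 - 33 = 4

4


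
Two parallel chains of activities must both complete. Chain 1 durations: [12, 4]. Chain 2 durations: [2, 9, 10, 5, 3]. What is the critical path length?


Path A total = 12 + 4 = 16
Path B total = 2 + 9 + 10 + 5 + 3 = 29
Critical path = longest path = max(16, 29) = 29

29


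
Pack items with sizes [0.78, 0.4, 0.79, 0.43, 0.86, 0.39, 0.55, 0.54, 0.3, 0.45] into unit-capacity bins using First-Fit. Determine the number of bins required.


Place items sequentially using First-Fit:
  Item 0.78 -> new Bin 1
  Item 0.4 -> new Bin 2
  Item 0.79 -> new Bin 3
  Item 0.43 -> Bin 2 (now 0.83)
  Item 0.86 -> new Bin 4
  Item 0.39 -> new Bin 5
  Item 0.55 -> Bin 5 (now 0.94)
  Item 0.54 -> new Bin 6
  Item 0.3 -> Bin 6 (now 0.84)
  Item 0.45 -> new Bin 7
Total bins used = 7

7


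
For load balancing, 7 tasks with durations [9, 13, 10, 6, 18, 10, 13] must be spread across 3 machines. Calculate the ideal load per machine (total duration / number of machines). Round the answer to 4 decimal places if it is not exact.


Total processing time = 9 + 13 + 10 + 6 + 18 + 10 + 13 = 79
Number of machines = 3
Ideal balanced load = 79 / 3 = 26.3333

26.3333


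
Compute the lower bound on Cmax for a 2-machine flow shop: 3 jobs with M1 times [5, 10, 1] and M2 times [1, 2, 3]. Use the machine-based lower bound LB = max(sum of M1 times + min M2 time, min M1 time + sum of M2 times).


LB1 = sum(M1 times) + min(M2 times) = 16 + 1 = 17
LB2 = min(M1 times) + sum(M2 times) = 1 + 6 = 7
Lower bound = max(LB1, LB2) = max(17, 7) = 17

17


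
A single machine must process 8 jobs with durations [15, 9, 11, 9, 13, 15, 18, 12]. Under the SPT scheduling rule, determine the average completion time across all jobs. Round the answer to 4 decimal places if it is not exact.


Sort jobs by processing time (SPT order): [9, 9, 11, 12, 13, 15, 15, 18]
Compute completion times sequentially:
  Job 1: processing = 9, completes at 9
  Job 2: processing = 9, completes at 18
  Job 3: processing = 11, completes at 29
  Job 4: processing = 12, completes at 41
  Job 5: processing = 13, completes at 54
  Job 6: processing = 15, completes at 69
  Job 7: processing = 15, completes at 84
  Job 8: processing = 18, completes at 102
Sum of completion times = 406
Average completion time = 406/8 = 50.75

50.75


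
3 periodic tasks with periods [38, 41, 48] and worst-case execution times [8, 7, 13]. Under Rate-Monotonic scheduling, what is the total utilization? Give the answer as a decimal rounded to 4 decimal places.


Compute individual utilizations (exact fractions):
  Task 1: C/T = 8/38 = 4/19 (approx. 0.2105)
  Task 2: C/T = 7/41 (approx. 0.1707)
  Task 3: C/T = 13/48 (approx. 0.2708)
Total utilization U = 4/19 + 7/41 + 13/48 = 24383/37392
Rounded to 4 decimal places: U = 0.6521
RM (Liu & Layland) bound for 3 tasks = 0.779763; compare with U = 24383/37392 (approx. 0.652091)
U <= bound, so schedulable by RM sufficient condition.

0.6521


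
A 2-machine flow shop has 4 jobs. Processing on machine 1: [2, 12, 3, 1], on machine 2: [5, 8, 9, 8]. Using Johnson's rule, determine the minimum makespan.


Apply Johnson's rule:
  Group 1 (a <= b): [(4, 1, 8), (1, 2, 5), (3, 3, 9)]
  Group 2 (a > b): [(2, 12, 8)]
Optimal job order: [4, 1, 3, 2]
Schedule:
  Job 4: M1 done at 1, M2 done at 9
  Job 1: M1 done at 3, M2 done at 14
  Job 3: M1 done at 6, M2 done at 23
  Job 2: M1 done at 18, M2 done at 31
Makespan = 31

31


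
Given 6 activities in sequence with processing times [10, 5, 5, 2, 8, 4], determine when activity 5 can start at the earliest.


Activity 5 starts after activities 1 through 4 complete.
Predecessor durations: [10, 5, 5, 2]
ES = 10 + 5 + 5 + 2 = 22

22


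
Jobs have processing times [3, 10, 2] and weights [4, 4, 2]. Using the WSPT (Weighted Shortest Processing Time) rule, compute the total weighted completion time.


Compute p/w ratios and sort ascending (WSPT): [(3, 4), (2, 2), (10, 4)]
Compute weighted completion times:
  Job (p=3,w=4): C=3, w*C=4*3=12
  Job (p=2,w=2): C=5, w*C=2*5=10
  Job (p=10,w=4): C=15, w*C=4*15=60
Total weighted completion time = 82

82


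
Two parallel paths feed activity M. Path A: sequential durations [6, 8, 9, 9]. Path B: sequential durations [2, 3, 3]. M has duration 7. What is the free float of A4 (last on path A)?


ES(A4) = sum of predecessors on chain A = 23
EF(A4) = ES + duration = 23 + 9 = 32
Successor of A4 is M. ES(M) = max(sum(A), sum(B)) = max(32, 8) = 32
Free float = ES(successor) - EF(current) = 32 - 32 = 0

0


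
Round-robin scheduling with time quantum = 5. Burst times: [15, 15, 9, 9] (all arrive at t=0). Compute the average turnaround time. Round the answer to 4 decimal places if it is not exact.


Time quantum = 5
Execution trace:
  J1 runs 5 units, time = 5
  J2 runs 5 units, time = 10
  J3 runs 5 units, time = 15
  J4 runs 5 units, time = 20
  J1 runs 5 units, time = 25
  J2 runs 5 units, time = 30
  J3 runs 4 units, time = 34
  J4 runs 4 units, time = 38
  J1 runs 5 units, time = 43
  J2 runs 5 units, time = 48
Finish times: [43, 48, 34, 38]
Average turnaround = 163/4 = 40.75

40.75
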